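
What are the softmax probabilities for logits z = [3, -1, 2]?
p = [0.7214, 0.0132, 0.2654]

exp(z) = [20.09, 0.3679, 7.389]
Sum = 27.84
p = [0.7214, 0.0132, 0.2654]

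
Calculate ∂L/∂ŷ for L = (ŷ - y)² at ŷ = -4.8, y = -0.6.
∂L/∂ŷ = -8.4

∂L/∂ŷ = 2(ŷ - y) = 2(-4.8 - -0.6) = 2(-4.2) = -8.4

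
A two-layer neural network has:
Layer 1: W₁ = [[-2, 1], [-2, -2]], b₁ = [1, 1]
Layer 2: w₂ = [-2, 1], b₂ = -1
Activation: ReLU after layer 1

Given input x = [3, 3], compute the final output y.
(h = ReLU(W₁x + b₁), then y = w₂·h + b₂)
y = -1

Layer 1 pre-activation: z₁ = [-2, -11]
After ReLU: h = [0, 0]
Layer 2 output: y = -2×0 + 1×0 + -1 = -1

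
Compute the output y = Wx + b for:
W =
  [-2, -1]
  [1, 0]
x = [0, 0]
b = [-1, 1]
y = [-1, 1]

Wx = [-2×0 + -1×0, 1×0 + 0×0]
   = [0, 0]
y = Wx + b = [0 + -1, 0 + 1] = [-1, 1]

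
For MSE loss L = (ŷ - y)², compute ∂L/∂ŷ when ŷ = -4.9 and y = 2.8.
∂L/∂ŷ = -15.4

∂L/∂ŷ = 2(ŷ - y) = 2(-4.9 - 2.8) = 2(-7.7) = -15.4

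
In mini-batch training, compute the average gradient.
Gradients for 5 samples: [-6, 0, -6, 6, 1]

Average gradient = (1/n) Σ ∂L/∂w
Average gradient = -1

Average = (1/5)(-6 + 0 + -6 + 6 + 1) = -5/5 = -1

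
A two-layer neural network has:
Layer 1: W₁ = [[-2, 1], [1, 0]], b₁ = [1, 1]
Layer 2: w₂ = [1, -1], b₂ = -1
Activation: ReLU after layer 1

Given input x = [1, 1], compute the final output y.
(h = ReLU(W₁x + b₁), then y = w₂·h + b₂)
y = -3

Layer 1 pre-activation: z₁ = [0, 2]
After ReLU: h = [0, 2]
Layer 2 output: y = 1×0 + -1×2 + -1 = -3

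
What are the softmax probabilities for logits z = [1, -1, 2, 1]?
p = [0.206, 0.0279, 0.5601, 0.206]

exp(z) = [2.718, 0.3679, 7.389, 2.718]
Sum = 13.19
p = [0.206, 0.0279, 0.5601, 0.206]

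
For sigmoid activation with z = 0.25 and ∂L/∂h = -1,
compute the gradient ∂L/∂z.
∂L/∂z = -0.2461

σ(0.25) = 0.5622
σ'(0.25) = σ(0.25)(1 - σ(0.25)) = 0.5622 × 0.4378 = 0.2461
∂L/∂z = ∂L/∂h · σ'(z) = -1 × 0.2461 = -0.2461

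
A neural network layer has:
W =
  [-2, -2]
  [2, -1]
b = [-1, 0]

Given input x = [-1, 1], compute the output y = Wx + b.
y = [-1, -3]

Wx = [-2×-1 + -2×1, 2×-1 + -1×1]
   = [0, -3]
y = Wx + b = [0 + -1, -3 + 0] = [-1, -3]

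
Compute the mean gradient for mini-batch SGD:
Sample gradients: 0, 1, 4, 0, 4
Average gradient = 1.8

Average = (1/5)(0 + 1 + 4 + 0 + 4) = 9/5 = 1.8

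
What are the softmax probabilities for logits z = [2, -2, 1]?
p = [0.7214, 0.0132, 0.2654]

exp(z) = [7.389, 0.1353, 2.718]
Sum = 10.24
p = [0.7214, 0.0132, 0.2654]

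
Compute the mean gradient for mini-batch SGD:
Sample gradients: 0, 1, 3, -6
Average gradient = -0.5

Average = (1/4)(0 + 1 + 3 + -6) = -2/4 = -0.5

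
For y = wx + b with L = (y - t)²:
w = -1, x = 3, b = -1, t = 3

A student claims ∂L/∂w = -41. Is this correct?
Incorrect

y = (-1)(3) + -1 = -4
∂L/∂y = 2(y - t) = 2(-4 - 3) = -14
∂y/∂w = x = 3
∂L/∂w = -14 × 3 = -42

Claimed value: -41
Incorrect: The correct gradient is -42.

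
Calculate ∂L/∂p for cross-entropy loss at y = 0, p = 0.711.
∂L/∂p = 3.46

∂L/∂p = -y/p + (1-y)/(1-p) = 0 + 1/0.289 = 3.46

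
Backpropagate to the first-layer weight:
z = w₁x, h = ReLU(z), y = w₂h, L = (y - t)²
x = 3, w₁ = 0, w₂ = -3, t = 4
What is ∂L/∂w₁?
∂L/∂w₁ = 0

Forward pass:
z = w₁x = 0×3 = 0
h = ReLU(0) = 0
y = w₂h = -3×0 = 0

Backward pass:
∂L/∂y = 2(y - t) = 2(0 - 4) = -8
∂y/∂h = w₂ = -3
∂h/∂z = 0 (ReLU derivative)
∂z/∂w₁ = x = 3

∂L/∂w₁ = -8 × -3 × 0 × 3 = 0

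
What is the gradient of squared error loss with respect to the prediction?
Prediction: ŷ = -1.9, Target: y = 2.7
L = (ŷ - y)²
∂L/∂ŷ = -9.2

∂L/∂ŷ = 2(ŷ - y) = 2(-1.9 - 2.7) = 2(-4.6) = -9.2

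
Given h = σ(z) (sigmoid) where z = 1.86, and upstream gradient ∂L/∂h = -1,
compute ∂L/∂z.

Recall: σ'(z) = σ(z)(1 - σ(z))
∂L/∂z = -0.1166

σ(1.86) = 0.8653
σ'(1.86) = σ(1.86)(1 - σ(1.86)) = 0.8653 × 0.1347 = 0.1166
∂L/∂z = ∂L/∂h · σ'(z) = -1 × 0.1166 = -0.1166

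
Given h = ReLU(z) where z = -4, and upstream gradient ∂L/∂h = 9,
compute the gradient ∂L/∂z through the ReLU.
∂L/∂z = 0

h = ReLU(-4) = 0
Since z < 0: ∂h/∂z = 0
∂L/∂z = ∂L/∂h · ∂h/∂z = 9 × 0 = 0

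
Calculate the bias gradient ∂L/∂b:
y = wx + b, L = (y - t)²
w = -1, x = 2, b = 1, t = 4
∂L/∂b = -10

y = wx + b = (-1)(2) + 1 = -1
∂L/∂y = 2(y - t) = 2(-1 - 4) = -10
∂y/∂b = 1
∂L/∂b = ∂L/∂y · ∂y/∂b = -10 × 1 = -10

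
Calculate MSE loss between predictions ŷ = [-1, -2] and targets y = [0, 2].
MSE = 8.5

MSE = (1/2)((-1-0)² + (-2-2)²) = (1/2)(1 + 16) = 8.5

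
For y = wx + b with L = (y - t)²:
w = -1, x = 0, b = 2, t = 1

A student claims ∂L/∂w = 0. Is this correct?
Correct

y = (-1)(0) + 2 = 2
∂L/∂y = 2(y - t) = 2(2 - 1) = 2
∂y/∂w = x = 0
∂L/∂w = 2 × 0 = 0

Claimed value: 0
Correct: The correct gradient is 0.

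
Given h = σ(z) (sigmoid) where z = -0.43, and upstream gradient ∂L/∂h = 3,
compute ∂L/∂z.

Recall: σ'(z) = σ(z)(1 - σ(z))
∂L/∂z = 0.7164

σ(-0.43) = 0.3941
σ'(-0.43) = σ(-0.43)(1 - σ(-0.43)) = 0.3941 × 0.6059 = 0.2388
∂L/∂z = ∂L/∂h · σ'(z) = 3 × 0.2388 = 0.7164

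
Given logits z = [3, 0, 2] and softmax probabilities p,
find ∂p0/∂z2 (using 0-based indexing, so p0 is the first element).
∂p0/∂z2 = -0.183

p = softmax(z) = [0.7054, 0.03512, 0.2595]
p0 = 0.7054, p2 = 0.2595

∂p0/∂z2 = -p0 × p2 = -0.7054 × 0.2595 = -0.183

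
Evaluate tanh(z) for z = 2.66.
0.9903

tanh(2.66) = (e^(2.66) - e^(-2.66))/(e^(2.66) + e^(-2.66)) = 0.9903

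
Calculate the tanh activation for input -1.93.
-0.9587

tanh(-1.93) = (e^(-1.93) - e^(1.93))/(e^(-1.93) + e^(1.93)) = -0.9587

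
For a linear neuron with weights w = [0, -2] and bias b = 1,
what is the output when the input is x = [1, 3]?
y = -5

y = (0)(1) + (-2)(3) + 1 = -5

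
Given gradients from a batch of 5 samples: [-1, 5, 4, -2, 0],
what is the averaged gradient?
Average gradient = 1.2

Average = (1/5)(-1 + 5 + 4 + -2 + 0) = 6/5 = 1.2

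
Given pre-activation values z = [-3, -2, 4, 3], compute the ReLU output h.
h = [0, 0, 4, 3]

ReLU applied element-wise: max(0,-3)=0, max(0,-2)=0, max(0,4)=4, max(0,3)=3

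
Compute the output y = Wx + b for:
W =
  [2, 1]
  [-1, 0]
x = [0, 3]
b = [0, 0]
y = [3, 0]

Wx = [2×0 + 1×3, -1×0 + 0×3]
   = [3, 0]
y = Wx + b = [3 + 0, 0 + 0] = [3, 0]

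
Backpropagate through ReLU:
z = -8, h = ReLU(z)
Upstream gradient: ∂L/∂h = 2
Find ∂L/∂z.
∂L/∂z = 0

h = ReLU(-8) = 0
Since z < 0: ∂h/∂z = 0
∂L/∂z = ∂L/∂h · ∂h/∂z = 2 × 0 = 0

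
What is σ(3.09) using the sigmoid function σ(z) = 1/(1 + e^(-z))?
0.9565

sigmoid(3.09) = 1/(1 + e^(-3.09)) = 1/(1 + 0.0455) = 0.9565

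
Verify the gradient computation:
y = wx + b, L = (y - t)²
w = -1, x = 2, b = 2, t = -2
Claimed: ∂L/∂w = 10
Incorrect

y = (-1)(2) + 2 = 0
∂L/∂y = 2(y - t) = 2(0 - -2) = 4
∂y/∂w = x = 2
∂L/∂w = 4 × 2 = 8

Claimed value: 10
Incorrect: The correct gradient is 8.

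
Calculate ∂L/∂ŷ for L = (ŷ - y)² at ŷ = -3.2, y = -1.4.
∂L/∂ŷ = -3.6

∂L/∂ŷ = 2(ŷ - y) = 2(-3.2 - -1.4) = 2(-1.8) = -3.6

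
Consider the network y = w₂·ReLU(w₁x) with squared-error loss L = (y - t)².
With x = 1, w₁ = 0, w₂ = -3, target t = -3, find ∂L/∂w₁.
∂L/∂w₁ = 0

Forward pass:
z = w₁x = 0×1 = 0
h = ReLU(0) = 0
y = w₂h = -3×0 = 0

Backward pass:
∂L/∂y = 2(y - t) = 2(0 - -3) = 6
∂y/∂h = w₂ = -3
∂h/∂z = 0 (ReLU derivative)
∂z/∂w₁ = x = 1

∂L/∂w₁ = 6 × -3 × 0 × 1 = 0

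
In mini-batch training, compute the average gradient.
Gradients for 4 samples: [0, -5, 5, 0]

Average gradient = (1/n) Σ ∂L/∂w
Average gradient = 0

Average = (1/4)(0 + -5 + 5 + 0) = 0/4 = 0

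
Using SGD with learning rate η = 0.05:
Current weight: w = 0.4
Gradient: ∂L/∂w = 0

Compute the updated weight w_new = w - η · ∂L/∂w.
w_new = 0.4

w_new = w - η·∂L/∂w = 0.4 - 0.05×(0) = 0.4 - (0) = 0.4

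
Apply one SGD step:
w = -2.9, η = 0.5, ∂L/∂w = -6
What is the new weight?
w_new = 0.1

w_new = w - η·∂L/∂w = -2.9 - 0.5×(-6) = -2.9 - (-3) = 0.1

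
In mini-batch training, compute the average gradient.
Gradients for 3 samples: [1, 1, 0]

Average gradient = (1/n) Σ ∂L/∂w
Average gradient = 0.6667

Average = (1/3)(1 + 1 + 0) = 2/3 = 0.6667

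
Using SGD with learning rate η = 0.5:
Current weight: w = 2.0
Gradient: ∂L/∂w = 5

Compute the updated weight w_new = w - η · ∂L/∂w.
w_new = -0.5

w_new = w - η·∂L/∂w = 2.0 - 0.5×(5) = 2.0 - (2.5) = -0.5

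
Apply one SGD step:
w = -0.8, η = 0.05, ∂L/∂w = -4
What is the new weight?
w_new = -0.6

w_new = w - η·∂L/∂w = -0.8 - 0.05×(-4) = -0.8 - (-0.2) = -0.6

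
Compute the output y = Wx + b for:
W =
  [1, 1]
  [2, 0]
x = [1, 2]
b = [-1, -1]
y = [2, 1]

Wx = [1×1 + 1×2, 2×1 + 0×2]
   = [3, 2]
y = Wx + b = [3 + -1, 2 + -1] = [2, 1]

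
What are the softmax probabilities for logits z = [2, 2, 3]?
p = [0.2119, 0.2119, 0.5761]

exp(z) = [7.389, 7.389, 20.09]
Sum = 34.86
p = [0.2119, 0.2119, 0.5761]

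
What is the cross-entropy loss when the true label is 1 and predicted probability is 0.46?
L = 0.7765

L = -1·log(0.46) - 0·log(0.54) = -log(0.46) = 0.7765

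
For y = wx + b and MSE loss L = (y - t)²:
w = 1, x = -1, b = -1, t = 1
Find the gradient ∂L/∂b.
∂L/∂b = -6

y = wx + b = (1)(-1) + -1 = -2
∂L/∂y = 2(y - t) = 2(-2 - 1) = -6
∂y/∂b = 1
∂L/∂b = ∂L/∂y · ∂y/∂b = -6 × 1 = -6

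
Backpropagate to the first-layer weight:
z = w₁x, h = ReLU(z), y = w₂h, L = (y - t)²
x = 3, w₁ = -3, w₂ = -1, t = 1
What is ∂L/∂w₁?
∂L/∂w₁ = 0

Forward pass:
z = w₁x = -3×3 = -9
h = ReLU(-9) = 0
y = w₂h = -1×0 = 0

Backward pass:
∂L/∂y = 2(y - t) = 2(0 - 1) = -2
∂y/∂h = w₂ = -1
∂h/∂z = 0 (ReLU derivative)
∂z/∂w₁ = x = 3

∂L/∂w₁ = -2 × -1 × 0 × 3 = 0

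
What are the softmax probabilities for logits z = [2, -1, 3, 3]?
p = [0.1542, 0.0077, 0.4191, 0.4191]

exp(z) = [7.389, 0.3679, 20.09, 20.09]
Sum = 47.93
p = [0.1542, 0.0077, 0.4191, 0.4191]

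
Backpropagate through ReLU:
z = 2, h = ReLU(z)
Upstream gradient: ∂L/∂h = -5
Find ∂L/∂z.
∂L/∂z = -5

h = ReLU(2) = 2
Since z > 0: ∂h/∂z = 1
∂L/∂z = ∂L/∂h · ∂h/∂z = -5 × 1 = -5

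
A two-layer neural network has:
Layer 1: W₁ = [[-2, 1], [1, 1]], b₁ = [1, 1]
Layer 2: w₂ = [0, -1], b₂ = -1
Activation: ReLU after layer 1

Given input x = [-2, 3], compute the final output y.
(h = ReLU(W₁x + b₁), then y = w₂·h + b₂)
y = -3

Layer 1 pre-activation: z₁ = [8, 2]
After ReLU: h = [8, 2]
Layer 2 output: y = 0×8 + -1×2 + -1 = -3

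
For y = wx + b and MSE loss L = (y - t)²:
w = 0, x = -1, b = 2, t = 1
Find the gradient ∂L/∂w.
∂L/∂w = -2

y = wx + b = (0)(-1) + 2 = 2
∂L/∂y = 2(y - t) = 2(2 - 1) = 2
∂y/∂w = x = -1
∂L/∂w = ∂L/∂y · ∂y/∂w = 2 × -1 = -2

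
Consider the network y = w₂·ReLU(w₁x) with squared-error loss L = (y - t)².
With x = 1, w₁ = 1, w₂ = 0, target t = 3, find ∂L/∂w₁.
∂L/∂w₁ = 0

Forward pass:
z = w₁x = 1×1 = 1
h = ReLU(1) = 1
y = w₂h = 0×1 = 0

Backward pass:
∂L/∂y = 2(y - t) = 2(0 - 3) = -6
∂y/∂h = w₂ = 0
∂h/∂z = 1 (ReLU derivative)
∂z/∂w₁ = x = 1

∂L/∂w₁ = -6 × 0 × 1 × 1 = 0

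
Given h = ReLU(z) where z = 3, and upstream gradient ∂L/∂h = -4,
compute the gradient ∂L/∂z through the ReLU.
∂L/∂z = -4

h = ReLU(3) = 3
Since z > 0: ∂h/∂z = 1
∂L/∂z = ∂L/∂h · ∂h/∂z = -4 × 1 = -4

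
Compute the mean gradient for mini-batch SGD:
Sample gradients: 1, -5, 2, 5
Average gradient = 0.75

Average = (1/4)(1 + -5 + 2 + 5) = 3/4 = 0.75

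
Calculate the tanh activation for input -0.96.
-0.7443

tanh(-0.96) = (e^(-0.96) - e^(0.96))/(e^(-0.96) + e^(0.96)) = -0.7443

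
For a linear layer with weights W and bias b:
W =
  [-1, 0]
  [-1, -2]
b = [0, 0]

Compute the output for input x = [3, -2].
y = [-3, 1]

Wx = [-1×3 + 0×-2, -1×3 + -2×-2]
   = [-3, 1]
y = Wx + b = [-3 + 0, 1 + 0] = [-3, 1]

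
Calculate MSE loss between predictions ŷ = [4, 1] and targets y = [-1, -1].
MSE = 14.5

MSE = (1/2)((4--1)² + (1--1)²) = (1/2)(25 + 4) = 14.5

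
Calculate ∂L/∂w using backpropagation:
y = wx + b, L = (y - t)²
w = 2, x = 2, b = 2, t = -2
∂L/∂w = 32

y = wx + b = (2)(2) + 2 = 6
∂L/∂y = 2(y - t) = 2(6 - -2) = 16
∂y/∂w = x = 2
∂L/∂w = ∂L/∂y · ∂y/∂w = 16 × 2 = 32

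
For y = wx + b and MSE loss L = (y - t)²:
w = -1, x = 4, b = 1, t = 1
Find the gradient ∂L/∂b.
∂L/∂b = -8

y = wx + b = (-1)(4) + 1 = -3
∂L/∂y = 2(y - t) = 2(-3 - 1) = -8
∂y/∂b = 1
∂L/∂b = ∂L/∂y · ∂y/∂b = -8 × 1 = -8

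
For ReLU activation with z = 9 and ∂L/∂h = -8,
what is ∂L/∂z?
∂L/∂z = -8

h = ReLU(9) = 9
Since z > 0: ∂h/∂z = 1
∂L/∂z = ∂L/∂h · ∂h/∂z = -8 × 1 = -8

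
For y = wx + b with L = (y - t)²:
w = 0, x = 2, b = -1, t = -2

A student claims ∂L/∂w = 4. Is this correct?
Correct

y = (0)(2) + -1 = -1
∂L/∂y = 2(y - t) = 2(-1 - -2) = 2
∂y/∂w = x = 2
∂L/∂w = 2 × 2 = 4

Claimed value: 4
Correct: The correct gradient is 4.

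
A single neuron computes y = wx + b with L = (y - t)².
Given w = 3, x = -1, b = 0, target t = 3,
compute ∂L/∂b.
∂L/∂b = -12

y = wx + b = (3)(-1) + 0 = -3
∂L/∂y = 2(y - t) = 2(-3 - 3) = -12
∂y/∂b = 1
∂L/∂b = ∂L/∂y · ∂y/∂b = -12 × 1 = -12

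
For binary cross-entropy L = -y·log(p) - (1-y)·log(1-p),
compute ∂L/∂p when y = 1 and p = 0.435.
∂L/∂p = -2.299

∂L/∂p = -y/p + (1-y)/(1-p) = -1/0.435 + 0 = -2.299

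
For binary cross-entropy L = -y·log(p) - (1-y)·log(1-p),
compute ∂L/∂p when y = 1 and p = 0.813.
∂L/∂p = -1.23

∂L/∂p = -y/p + (1-y)/(1-p) = -1/0.813 + 0 = -1.23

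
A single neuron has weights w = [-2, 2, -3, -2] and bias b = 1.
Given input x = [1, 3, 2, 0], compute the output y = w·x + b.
y = -1

y = (-2)(1) + (2)(3) + (-3)(2) + (-2)(0) + 1 = -1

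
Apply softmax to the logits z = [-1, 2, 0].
p = [0.042, 0.8438, 0.1142]

exp(z) = [0.3679, 7.389, 1]
Sum = 8.757
p = [0.042, 0.8438, 0.1142]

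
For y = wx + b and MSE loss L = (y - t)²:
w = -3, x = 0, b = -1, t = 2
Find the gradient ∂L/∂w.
∂L/∂w = 0

y = wx + b = (-3)(0) + -1 = -1
∂L/∂y = 2(y - t) = 2(-1 - 2) = -6
∂y/∂w = x = 0
∂L/∂w = ∂L/∂y · ∂y/∂w = -6 × 0 = 0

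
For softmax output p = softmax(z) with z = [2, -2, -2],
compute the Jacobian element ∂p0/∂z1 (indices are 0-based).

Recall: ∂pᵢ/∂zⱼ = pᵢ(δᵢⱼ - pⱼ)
∂p0/∂z1 = -0.01704

p = softmax(z) = [0.9647, 0.01767, 0.01767]
p0 = 0.9647, p1 = 0.01767

∂p0/∂z1 = -p0 × p1 = -0.9647 × 0.01767 = -0.01704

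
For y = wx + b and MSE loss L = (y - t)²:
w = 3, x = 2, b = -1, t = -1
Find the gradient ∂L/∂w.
∂L/∂w = 24

y = wx + b = (3)(2) + -1 = 5
∂L/∂y = 2(y - t) = 2(5 - -1) = 12
∂y/∂w = x = 2
∂L/∂w = ∂L/∂y · ∂y/∂w = 12 × 2 = 24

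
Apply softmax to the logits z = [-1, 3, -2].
p = [0.0179, 0.9756, 0.0066]

exp(z) = [0.3679, 20.09, 0.1353]
Sum = 20.59
p = [0.0179, 0.9756, 0.0066]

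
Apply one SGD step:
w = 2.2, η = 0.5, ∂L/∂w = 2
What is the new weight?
w_new = 1.2

w_new = w - η·∂L/∂w = 2.2 - 0.5×(2) = 2.2 - (1) = 1.2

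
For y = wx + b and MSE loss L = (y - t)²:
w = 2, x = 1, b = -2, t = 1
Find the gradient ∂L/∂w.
∂L/∂w = -2

y = wx + b = (2)(1) + -2 = 0
∂L/∂y = 2(y - t) = 2(0 - 1) = -2
∂y/∂w = x = 1
∂L/∂w = ∂L/∂y · ∂y/∂w = -2 × 1 = -2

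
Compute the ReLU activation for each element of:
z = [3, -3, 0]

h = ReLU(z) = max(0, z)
h = [3, 0, 0]

ReLU applied element-wise: max(0,3)=3, max(0,-3)=0, max(0,0)=0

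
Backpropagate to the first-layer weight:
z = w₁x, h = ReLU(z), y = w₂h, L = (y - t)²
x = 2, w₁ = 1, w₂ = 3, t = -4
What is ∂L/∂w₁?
∂L/∂w₁ = 120

Forward pass:
z = w₁x = 1×2 = 2
h = ReLU(2) = 2
y = w₂h = 3×2 = 6

Backward pass:
∂L/∂y = 2(y - t) = 2(6 - -4) = 20
∂y/∂h = w₂ = 3
∂h/∂z = 1 (ReLU derivative)
∂z/∂w₁ = x = 2

∂L/∂w₁ = 20 × 3 × 1 × 2 = 120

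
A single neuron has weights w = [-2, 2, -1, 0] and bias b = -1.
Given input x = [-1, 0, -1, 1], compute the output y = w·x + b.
y = 2

y = (-2)(-1) + (2)(0) + (-1)(-1) + (0)(1) + -1 = 2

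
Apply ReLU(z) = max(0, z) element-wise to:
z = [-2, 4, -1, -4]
h = [0, 4, 0, 0]

ReLU applied element-wise: max(0,-2)=0, max(0,4)=4, max(0,-1)=0, max(0,-4)=0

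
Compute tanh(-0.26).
-0.2543

tanh(-0.26) = (e^(-0.26) - e^(0.26))/(e^(-0.26) + e^(0.26)) = -0.2543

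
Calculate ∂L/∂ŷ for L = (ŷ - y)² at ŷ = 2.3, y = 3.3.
∂L/∂ŷ = -2.0

∂L/∂ŷ = 2(ŷ - y) = 2(2.3 - 3.3) = 2(-1.0) = -2.0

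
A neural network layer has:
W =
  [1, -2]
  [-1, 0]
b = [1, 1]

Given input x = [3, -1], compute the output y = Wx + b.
y = [6, -2]

Wx = [1×3 + -2×-1, -1×3 + 0×-1]
   = [5, -3]
y = Wx + b = [5 + 1, -3 + 1] = [6, -2]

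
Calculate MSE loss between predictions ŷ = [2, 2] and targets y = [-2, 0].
MSE = 10

MSE = (1/2)((2--2)² + (2-0)²) = (1/2)(16 + 4) = 10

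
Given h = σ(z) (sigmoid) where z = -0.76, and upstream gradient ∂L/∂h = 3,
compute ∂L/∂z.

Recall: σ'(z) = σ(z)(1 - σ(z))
∂L/∂z = 0.6513

σ(-0.76) = 0.3186
σ'(-0.76) = σ(-0.76)(1 - σ(-0.76)) = 0.3186 × 0.6814 = 0.2171
∂L/∂z = ∂L/∂h · σ'(z) = 3 × 0.2171 = 0.6513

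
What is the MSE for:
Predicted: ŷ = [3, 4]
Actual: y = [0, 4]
MSE = 4.5

MSE = (1/2)((3-0)² + (4-4)²) = (1/2)(9 + 0) = 4.5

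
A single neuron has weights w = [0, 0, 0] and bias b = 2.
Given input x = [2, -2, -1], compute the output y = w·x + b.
y = 2

y = (0)(2) + (0)(-2) + (0)(-1) + 2 = 2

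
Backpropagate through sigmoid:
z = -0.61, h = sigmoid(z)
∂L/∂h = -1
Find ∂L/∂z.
∂L/∂z = -0.2281

σ(-0.61) = 0.3521
σ'(-0.61) = σ(-0.61)(1 - σ(-0.61)) = 0.3521 × 0.6479 = 0.2281
∂L/∂z = ∂L/∂h · σ'(z) = -1 × 0.2281 = -0.2281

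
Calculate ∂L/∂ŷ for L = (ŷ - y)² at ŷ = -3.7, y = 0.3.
∂L/∂ŷ = -8.0

∂L/∂ŷ = 2(ŷ - y) = 2(-3.7 - 0.3) = 2(-4.0) = -8.0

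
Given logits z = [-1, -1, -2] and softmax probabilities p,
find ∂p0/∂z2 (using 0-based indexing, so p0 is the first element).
∂p0/∂z2 = -0.06561

p = softmax(z) = [0.4223, 0.4223, 0.1554]
p0 = 0.4223, p2 = 0.1554

∂p0/∂z2 = -p0 × p2 = -0.4223 × 0.1554 = -0.06561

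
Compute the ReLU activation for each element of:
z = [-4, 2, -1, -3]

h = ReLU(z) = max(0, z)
h = [0, 2, 0, 0]

ReLU applied element-wise: max(0,-4)=0, max(0,2)=2, max(0,-1)=0, max(0,-3)=0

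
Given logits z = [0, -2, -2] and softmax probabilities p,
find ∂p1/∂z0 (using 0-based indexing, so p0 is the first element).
∂p1/∂z0 = -0.08382

p = softmax(z) = [0.787, 0.1065, 0.1065]
p1 = 0.1065, p0 = 0.787

∂p1/∂z0 = -p1 × p0 = -0.1065 × 0.787 = -0.08382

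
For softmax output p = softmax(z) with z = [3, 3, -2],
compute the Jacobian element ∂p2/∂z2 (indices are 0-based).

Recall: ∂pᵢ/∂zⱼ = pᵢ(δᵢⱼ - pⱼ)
∂p2/∂z2 = 0.003346

p = softmax(z) = [0.4983, 0.4983, 0.003358]
p2 = 0.003358

∂p2/∂z2 = p2(1 - p2) = 0.003358 × (1 - 0.003358) = 0.003346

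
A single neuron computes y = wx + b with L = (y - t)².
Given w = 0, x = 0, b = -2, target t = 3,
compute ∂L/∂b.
∂L/∂b = -10

y = wx + b = (0)(0) + -2 = -2
∂L/∂y = 2(y - t) = 2(-2 - 3) = -10
∂y/∂b = 1
∂L/∂b = ∂L/∂y · ∂y/∂b = -10 × 1 = -10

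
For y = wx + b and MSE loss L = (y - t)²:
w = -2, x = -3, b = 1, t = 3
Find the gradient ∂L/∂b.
∂L/∂b = 8

y = wx + b = (-2)(-3) + 1 = 7
∂L/∂y = 2(y - t) = 2(7 - 3) = 8
∂y/∂b = 1
∂L/∂b = ∂L/∂y · ∂y/∂b = 8 × 1 = 8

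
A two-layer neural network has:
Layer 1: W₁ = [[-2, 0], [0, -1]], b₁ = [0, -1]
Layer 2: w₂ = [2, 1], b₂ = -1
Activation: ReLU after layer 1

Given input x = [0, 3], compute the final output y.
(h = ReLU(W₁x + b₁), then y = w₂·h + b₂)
y = -1

Layer 1 pre-activation: z₁ = [0, -4]
After ReLU: h = [0, 0]
Layer 2 output: y = 2×0 + 1×0 + -1 = -1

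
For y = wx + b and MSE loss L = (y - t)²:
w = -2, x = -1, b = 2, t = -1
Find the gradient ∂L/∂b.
∂L/∂b = 10

y = wx + b = (-2)(-1) + 2 = 4
∂L/∂y = 2(y - t) = 2(4 - -1) = 10
∂y/∂b = 1
∂L/∂b = ∂L/∂y · ∂y/∂b = 10 × 1 = 10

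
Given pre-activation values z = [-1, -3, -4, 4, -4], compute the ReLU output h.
h = [0, 0, 0, 4, 0]

ReLU applied element-wise: max(0,-1)=0, max(0,-3)=0, max(0,-4)=0, max(0,4)=4, max(0,-4)=0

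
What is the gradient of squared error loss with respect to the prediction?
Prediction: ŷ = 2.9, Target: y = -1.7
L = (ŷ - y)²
∂L/∂ŷ = 9.2

∂L/∂ŷ = 2(ŷ - y) = 2(2.9 - -1.7) = 2(4.6) = 9.2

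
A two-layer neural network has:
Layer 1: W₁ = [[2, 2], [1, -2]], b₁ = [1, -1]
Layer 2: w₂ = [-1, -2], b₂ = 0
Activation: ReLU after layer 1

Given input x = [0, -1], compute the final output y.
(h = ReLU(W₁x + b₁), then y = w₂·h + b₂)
y = -2

Layer 1 pre-activation: z₁ = [-1, 1]
After ReLU: h = [0, 1]
Layer 2 output: y = -1×0 + -2×1 + 0 = -2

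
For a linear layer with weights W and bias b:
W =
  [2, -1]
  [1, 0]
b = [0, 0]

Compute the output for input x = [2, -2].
y = [6, 2]

Wx = [2×2 + -1×-2, 1×2 + 0×-2]
   = [6, 2]
y = Wx + b = [6 + 0, 2 + 0] = [6, 2]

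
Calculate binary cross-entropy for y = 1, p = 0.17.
L = 1.772

L = -1·log(0.17) - 0·log(0.83) = -log(0.17) = 1.772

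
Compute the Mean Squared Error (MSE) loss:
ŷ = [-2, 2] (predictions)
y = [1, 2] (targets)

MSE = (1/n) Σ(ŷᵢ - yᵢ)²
MSE = 4.5

MSE = (1/2)((-2-1)² + (2-2)²) = (1/2)(9 + 0) = 4.5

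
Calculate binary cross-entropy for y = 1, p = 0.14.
L = 1.966

L = -1·log(0.14) - 0·log(0.86) = -log(0.14) = 1.966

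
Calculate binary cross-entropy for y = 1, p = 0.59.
L = 0.5276

L = -1·log(0.59) - 0·log(0.41) = -log(0.59) = 0.5276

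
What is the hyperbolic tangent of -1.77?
-0.9436

tanh(-1.77) = (e^(-1.77) - e^(1.77))/(e^(-1.77) + e^(1.77)) = -0.9436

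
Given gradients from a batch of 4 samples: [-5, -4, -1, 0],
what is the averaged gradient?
Average gradient = -2.5

Average = (1/4)(-5 + -4 + -1 + 0) = -10/4 = -2.5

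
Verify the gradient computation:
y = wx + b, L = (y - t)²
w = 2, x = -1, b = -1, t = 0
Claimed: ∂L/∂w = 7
Incorrect

y = (2)(-1) + -1 = -3
∂L/∂y = 2(y - t) = 2(-3 - 0) = -6
∂y/∂w = x = -1
∂L/∂w = -6 × -1 = 6

Claimed value: 7
Incorrect: The correct gradient is 6.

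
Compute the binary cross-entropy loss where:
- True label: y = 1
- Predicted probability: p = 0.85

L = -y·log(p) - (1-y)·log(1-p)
L = 0.1625

L = -1·log(0.85) - 0·log(0.15) = -log(0.85) = 0.1625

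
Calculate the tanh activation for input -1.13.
-0.811

tanh(-1.13) = (e^(-1.13) - e^(1.13))/(e^(-1.13) + e^(1.13)) = -0.811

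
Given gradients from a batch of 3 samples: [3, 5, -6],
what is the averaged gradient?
Average gradient = 0.6667

Average = (1/3)(3 + 5 + -6) = 2/3 = 0.6667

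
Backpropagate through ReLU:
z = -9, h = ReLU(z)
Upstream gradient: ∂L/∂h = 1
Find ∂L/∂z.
∂L/∂z = 0

h = ReLU(-9) = 0
Since z < 0: ∂h/∂z = 0
∂L/∂z = ∂L/∂h · ∂h/∂z = 1 × 0 = 0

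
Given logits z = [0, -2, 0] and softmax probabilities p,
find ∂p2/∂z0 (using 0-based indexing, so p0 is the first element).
∂p2/∂z0 = -0.2193

p = softmax(z) = [0.4683, 0.06338, 0.4683]
p2 = 0.4683, p0 = 0.4683

∂p2/∂z0 = -p2 × p0 = -0.4683 × 0.4683 = -0.2193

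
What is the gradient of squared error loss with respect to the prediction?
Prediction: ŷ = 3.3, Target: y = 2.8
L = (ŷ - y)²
∂L/∂ŷ = 1.0

∂L/∂ŷ = 2(ŷ - y) = 2(3.3 - 2.8) = 2(0.5) = 1.0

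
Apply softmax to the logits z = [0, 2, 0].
p = [0.1065, 0.787, 0.1065]

exp(z) = [1, 7.389, 1]
Sum = 9.389
p = [0.1065, 0.787, 0.1065]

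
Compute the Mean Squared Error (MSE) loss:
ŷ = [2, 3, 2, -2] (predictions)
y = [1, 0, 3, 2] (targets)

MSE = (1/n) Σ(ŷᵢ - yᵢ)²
MSE = 6.75

MSE = (1/4)((2-1)² + (3-0)² + (2-3)² + (-2-2)²) = (1/4)(1 + 9 + 1 + 16) = 6.75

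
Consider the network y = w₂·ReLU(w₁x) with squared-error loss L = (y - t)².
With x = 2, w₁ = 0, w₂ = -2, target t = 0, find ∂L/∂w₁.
∂L/∂w₁ = 0

Forward pass:
z = w₁x = 0×2 = 0
h = ReLU(0) = 0
y = w₂h = -2×0 = 0

Backward pass:
∂L/∂y = 2(y - t) = 2(0 - 0) = 0
∂y/∂h = w₂ = -2
∂h/∂z = 0 (ReLU derivative)
∂z/∂w₁ = x = 2

∂L/∂w₁ = 0 × -2 × 0 × 2 = 0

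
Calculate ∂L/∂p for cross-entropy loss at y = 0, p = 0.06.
∂L/∂p = 1.064

∂L/∂p = -y/p + (1-y)/(1-p) = 0 + 1/0.94 = 1.064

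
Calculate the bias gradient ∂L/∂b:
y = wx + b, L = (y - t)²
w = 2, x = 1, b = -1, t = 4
∂L/∂b = -6

y = wx + b = (2)(1) + -1 = 1
∂L/∂y = 2(y - t) = 2(1 - 4) = -6
∂y/∂b = 1
∂L/∂b = ∂L/∂y · ∂y/∂b = -6 × 1 = -6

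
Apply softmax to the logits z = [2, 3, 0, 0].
p = [0.2507, 0.6815, 0.0339, 0.0339]

exp(z) = [7.389, 20.09, 1, 1]
Sum = 29.47
p = [0.2507, 0.6815, 0.0339, 0.0339]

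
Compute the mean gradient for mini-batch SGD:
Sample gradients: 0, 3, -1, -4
Average gradient = -0.5

Average = (1/4)(0 + 3 + -1 + -4) = -2/4 = -0.5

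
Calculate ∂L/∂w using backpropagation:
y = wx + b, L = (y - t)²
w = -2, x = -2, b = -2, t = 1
∂L/∂w = -4

y = wx + b = (-2)(-2) + -2 = 2
∂L/∂y = 2(y - t) = 2(2 - 1) = 2
∂y/∂w = x = -2
∂L/∂w = ∂L/∂y · ∂y/∂w = 2 × -2 = -4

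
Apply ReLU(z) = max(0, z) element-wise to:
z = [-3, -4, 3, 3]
h = [0, 0, 3, 3]

ReLU applied element-wise: max(0,-3)=0, max(0,-4)=0, max(0,3)=3, max(0,3)=3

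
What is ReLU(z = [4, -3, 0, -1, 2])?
h = [4, 0, 0, 0, 2]

ReLU applied element-wise: max(0,4)=4, max(0,-3)=0, max(0,0)=0, max(0,-1)=0, max(0,2)=2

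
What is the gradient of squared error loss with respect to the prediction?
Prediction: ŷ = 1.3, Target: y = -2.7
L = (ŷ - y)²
∂L/∂ŷ = 8.0

∂L/∂ŷ = 2(ŷ - y) = 2(1.3 - -2.7) = 2(4.0) = 8.0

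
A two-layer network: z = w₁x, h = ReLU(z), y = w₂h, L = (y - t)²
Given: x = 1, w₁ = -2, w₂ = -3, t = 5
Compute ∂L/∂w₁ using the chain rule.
∂L/∂w₁ = 0

Forward pass:
z = w₁x = -2×1 = -2
h = ReLU(-2) = 0
y = w₂h = -3×0 = 0

Backward pass:
∂L/∂y = 2(y - t) = 2(0 - 5) = -10
∂y/∂h = w₂ = -3
∂h/∂z = 0 (ReLU derivative)
∂z/∂w₁ = x = 1

∂L/∂w₁ = -10 × -3 × 0 × 1 = 0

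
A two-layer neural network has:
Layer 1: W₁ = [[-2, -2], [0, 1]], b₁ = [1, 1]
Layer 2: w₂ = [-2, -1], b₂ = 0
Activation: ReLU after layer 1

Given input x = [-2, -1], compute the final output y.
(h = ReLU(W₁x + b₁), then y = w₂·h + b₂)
y = -14

Layer 1 pre-activation: z₁ = [7, 0]
After ReLU: h = [7, 0]
Layer 2 output: y = -2×7 + -1×0 + 0 = -14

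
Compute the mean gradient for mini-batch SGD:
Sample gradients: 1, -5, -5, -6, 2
Average gradient = -2.6

Average = (1/5)(1 + -5 + -5 + -6 + 2) = -13/5 = -2.6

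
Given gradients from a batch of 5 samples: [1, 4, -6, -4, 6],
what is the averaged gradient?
Average gradient = 0.2

Average = (1/5)(1 + 4 + -6 + -4 + 6) = 1/5 = 0.2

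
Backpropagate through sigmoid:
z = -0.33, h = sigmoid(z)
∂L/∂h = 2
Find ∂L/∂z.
∂L/∂z = 0.4866

σ(-0.33) = 0.4182
σ'(-0.33) = σ(-0.33)(1 - σ(-0.33)) = 0.4182 × 0.5818 = 0.2433
∂L/∂z = ∂L/∂h · σ'(z) = 2 × 0.2433 = 0.4866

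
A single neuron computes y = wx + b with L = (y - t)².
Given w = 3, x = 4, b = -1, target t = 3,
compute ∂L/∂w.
∂L/∂w = 64

y = wx + b = (3)(4) + -1 = 11
∂L/∂y = 2(y - t) = 2(11 - 3) = 16
∂y/∂w = x = 4
∂L/∂w = ∂L/∂y · ∂y/∂w = 16 × 4 = 64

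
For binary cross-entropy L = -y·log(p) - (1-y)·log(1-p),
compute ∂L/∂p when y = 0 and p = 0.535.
∂L/∂p = 2.151

∂L/∂p = -y/p + (1-y)/(1-p) = 0 + 1/0.465 = 2.151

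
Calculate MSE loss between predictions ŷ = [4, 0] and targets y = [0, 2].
MSE = 10

MSE = (1/2)((4-0)² + (0-2)²) = (1/2)(16 + 4) = 10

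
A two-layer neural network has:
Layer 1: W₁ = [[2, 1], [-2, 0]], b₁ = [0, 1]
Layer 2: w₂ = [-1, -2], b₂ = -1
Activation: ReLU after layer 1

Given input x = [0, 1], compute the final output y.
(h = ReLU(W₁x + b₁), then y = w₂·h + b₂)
y = -4

Layer 1 pre-activation: z₁ = [1, 1]
After ReLU: h = [1, 1]
Layer 2 output: y = -1×1 + -2×1 + -1 = -4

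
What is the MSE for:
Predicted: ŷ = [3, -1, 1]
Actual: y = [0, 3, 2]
MSE = 8.667

MSE = (1/3)((3-0)² + (-1-3)² + (1-2)²) = (1/3)(9 + 16 + 1) = 8.667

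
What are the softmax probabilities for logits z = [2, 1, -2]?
p = [0.7214, 0.2654, 0.0132]

exp(z) = [7.389, 2.718, 0.1353]
Sum = 10.24
p = [0.7214, 0.2654, 0.0132]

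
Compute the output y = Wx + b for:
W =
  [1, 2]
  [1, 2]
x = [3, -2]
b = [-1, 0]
y = [-2, -1]

Wx = [1×3 + 2×-2, 1×3 + 2×-2]
   = [-1, -1]
y = Wx + b = [-1 + -1, -1 + 0] = [-2, -1]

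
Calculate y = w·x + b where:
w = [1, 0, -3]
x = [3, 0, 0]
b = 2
y = 5

y = (1)(3) + (0)(0) + (-3)(0) + 2 = 5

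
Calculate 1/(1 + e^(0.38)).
0.4061

sigmoid(-0.38) = 1/(1 + e^(0.38)) = 1/(1 + 1.462) = 0.4061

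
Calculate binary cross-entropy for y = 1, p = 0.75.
L = 0.2877

L = -1·log(0.75) - 0·log(0.25) = -log(0.75) = 0.2877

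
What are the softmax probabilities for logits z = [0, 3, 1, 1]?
p = [0.0377, 0.7573, 0.1025, 0.1025]

exp(z) = [1, 20.09, 2.718, 2.718]
Sum = 26.52
p = [0.0377, 0.7573, 0.1025, 0.1025]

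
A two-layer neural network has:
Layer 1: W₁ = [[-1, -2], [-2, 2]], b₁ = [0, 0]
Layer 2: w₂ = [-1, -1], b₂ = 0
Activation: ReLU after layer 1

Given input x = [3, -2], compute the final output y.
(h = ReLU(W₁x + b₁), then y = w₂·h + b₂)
y = -1

Layer 1 pre-activation: z₁ = [1, -10]
After ReLU: h = [1, 0]
Layer 2 output: y = -1×1 + -1×0 + 0 = -1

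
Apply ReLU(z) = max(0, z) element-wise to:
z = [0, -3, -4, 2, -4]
h = [0, 0, 0, 2, 0]

ReLU applied element-wise: max(0,0)=0, max(0,-3)=0, max(0,-4)=0, max(0,2)=2, max(0,-4)=0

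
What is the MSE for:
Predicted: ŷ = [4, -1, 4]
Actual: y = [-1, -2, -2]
MSE = 20.67

MSE = (1/3)((4--1)² + (-1--2)² + (4--2)²) = (1/3)(25 + 1 + 36) = 20.67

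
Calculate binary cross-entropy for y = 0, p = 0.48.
L = 0.6539

L = -0·log(0.48) - 1·log(0.52) = -log(0.52) = 0.6539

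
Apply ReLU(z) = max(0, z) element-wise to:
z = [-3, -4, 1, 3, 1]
h = [0, 0, 1, 3, 1]

ReLU applied element-wise: max(0,-3)=0, max(0,-4)=0, max(0,1)=1, max(0,3)=3, max(0,1)=1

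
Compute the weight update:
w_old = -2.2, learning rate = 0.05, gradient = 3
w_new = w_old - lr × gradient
w_new = -2.35

w_new = w - η·∂L/∂w = -2.2 - 0.05×(3) = -2.2 - (0.15) = -2.35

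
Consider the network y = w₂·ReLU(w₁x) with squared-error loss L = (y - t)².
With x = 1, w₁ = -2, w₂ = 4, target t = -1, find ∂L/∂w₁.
∂L/∂w₁ = 0

Forward pass:
z = w₁x = -2×1 = -2
h = ReLU(-2) = 0
y = w₂h = 4×0 = 0

Backward pass:
∂L/∂y = 2(y - t) = 2(0 - -1) = 2
∂y/∂h = w₂ = 4
∂h/∂z = 0 (ReLU derivative)
∂z/∂w₁ = x = 1

∂L/∂w₁ = 2 × 4 × 0 × 1 = 0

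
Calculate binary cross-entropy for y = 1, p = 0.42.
L = 0.8675

L = -1·log(0.42) - 0·log(0.58) = -log(0.42) = 0.8675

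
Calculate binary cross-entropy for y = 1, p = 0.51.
L = 0.6733

L = -1·log(0.51) - 0·log(0.49) = -log(0.51) = 0.6733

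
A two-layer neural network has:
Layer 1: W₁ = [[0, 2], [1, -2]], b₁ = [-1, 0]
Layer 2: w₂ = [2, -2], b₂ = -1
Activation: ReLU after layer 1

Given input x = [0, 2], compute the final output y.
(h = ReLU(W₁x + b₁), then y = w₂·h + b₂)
y = 5

Layer 1 pre-activation: z₁ = [3, -4]
After ReLU: h = [3, 0]
Layer 2 output: y = 2×3 + -2×0 + -1 = 5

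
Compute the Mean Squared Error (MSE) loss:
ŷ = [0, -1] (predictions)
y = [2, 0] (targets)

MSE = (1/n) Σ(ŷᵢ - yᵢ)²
MSE = 2.5

MSE = (1/2)((0-2)² + (-1-0)²) = (1/2)(4 + 1) = 2.5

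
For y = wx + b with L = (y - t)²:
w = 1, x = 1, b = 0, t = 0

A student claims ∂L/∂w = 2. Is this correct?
Correct

y = (1)(1) + 0 = 1
∂L/∂y = 2(y - t) = 2(1 - 0) = 2
∂y/∂w = x = 1
∂L/∂w = 2 × 1 = 2

Claimed value: 2
Correct: The correct gradient is 2.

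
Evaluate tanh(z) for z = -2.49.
-0.9863

tanh(-2.49) = (e^(-2.49) - e^(2.49))/(e^(-2.49) + e^(2.49)) = -0.9863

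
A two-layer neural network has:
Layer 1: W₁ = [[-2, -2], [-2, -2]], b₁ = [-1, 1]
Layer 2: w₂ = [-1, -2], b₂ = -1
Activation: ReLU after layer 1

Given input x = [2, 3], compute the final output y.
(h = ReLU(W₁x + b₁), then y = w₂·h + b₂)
y = -1

Layer 1 pre-activation: z₁ = [-11, -9]
After ReLU: h = [0, 0]
Layer 2 output: y = -1×0 + -2×0 + -1 = -1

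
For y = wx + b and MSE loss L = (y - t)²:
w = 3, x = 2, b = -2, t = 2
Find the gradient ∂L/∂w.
∂L/∂w = 8

y = wx + b = (3)(2) + -2 = 4
∂L/∂y = 2(y - t) = 2(4 - 2) = 4
∂y/∂w = x = 2
∂L/∂w = ∂L/∂y · ∂y/∂w = 4 × 2 = 8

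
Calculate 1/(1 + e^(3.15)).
0.04109

sigmoid(-3.15) = 1/(1 + e^(3.15)) = 1/(1 + 23.34) = 0.04109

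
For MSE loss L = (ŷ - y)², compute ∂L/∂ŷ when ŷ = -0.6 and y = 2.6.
∂L/∂ŷ = -6.4

∂L/∂ŷ = 2(ŷ - y) = 2(-0.6 - 2.6) = 2(-3.2) = -6.4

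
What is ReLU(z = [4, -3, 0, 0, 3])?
h = [4, 0, 0, 0, 3]

ReLU applied element-wise: max(0,4)=4, max(0,-3)=0, max(0,0)=0, max(0,0)=0, max(0,3)=3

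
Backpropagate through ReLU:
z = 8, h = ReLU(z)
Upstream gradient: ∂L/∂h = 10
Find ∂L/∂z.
∂L/∂z = 10

h = ReLU(8) = 8
Since z > 0: ∂h/∂z = 1
∂L/∂z = ∂L/∂h · ∂h/∂z = 10 × 1 = 10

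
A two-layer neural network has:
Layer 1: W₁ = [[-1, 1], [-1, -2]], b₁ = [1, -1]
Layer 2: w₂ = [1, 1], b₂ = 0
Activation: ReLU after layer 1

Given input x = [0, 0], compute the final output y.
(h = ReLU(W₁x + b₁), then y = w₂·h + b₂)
y = 1

Layer 1 pre-activation: z₁ = [1, -1]
After ReLU: h = [1, 0]
Layer 2 output: y = 1×1 + 1×0 + 0 = 1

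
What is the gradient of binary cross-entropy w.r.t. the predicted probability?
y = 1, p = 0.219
∂L/∂p = -4.566

∂L/∂p = -y/p + (1-y)/(1-p) = -1/0.219 + 0 = -4.566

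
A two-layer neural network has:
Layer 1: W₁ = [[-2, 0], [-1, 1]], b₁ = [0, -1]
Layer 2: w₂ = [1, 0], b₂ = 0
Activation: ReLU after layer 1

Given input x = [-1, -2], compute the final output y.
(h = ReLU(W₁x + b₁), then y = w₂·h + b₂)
y = 2

Layer 1 pre-activation: z₁ = [2, -2]
After ReLU: h = [2, 0]
Layer 2 output: y = 1×2 + 0×0 + 0 = 2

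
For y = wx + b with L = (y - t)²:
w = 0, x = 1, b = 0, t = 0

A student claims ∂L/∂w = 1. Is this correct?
Incorrect

y = (0)(1) + 0 = 0
∂L/∂y = 2(y - t) = 2(0 - 0) = 0
∂y/∂w = x = 1
∂L/∂w = 0 × 1 = 0

Claimed value: 1
Incorrect: The correct gradient is 0.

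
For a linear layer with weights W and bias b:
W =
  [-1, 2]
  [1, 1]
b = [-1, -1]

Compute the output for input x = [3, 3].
y = [2, 5]

Wx = [-1×3 + 2×3, 1×3 + 1×3]
   = [3, 6]
y = Wx + b = [3 + -1, 6 + -1] = [2, 5]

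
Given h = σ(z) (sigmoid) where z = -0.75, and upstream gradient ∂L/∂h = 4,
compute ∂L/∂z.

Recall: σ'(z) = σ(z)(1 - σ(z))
∂L/∂z = 0.8716

σ(-0.75) = 0.3208
σ'(-0.75) = σ(-0.75)(1 - σ(-0.75)) = 0.3208 × 0.6792 = 0.2179
∂L/∂z = ∂L/∂h · σ'(z) = 4 × 0.2179 = 0.8716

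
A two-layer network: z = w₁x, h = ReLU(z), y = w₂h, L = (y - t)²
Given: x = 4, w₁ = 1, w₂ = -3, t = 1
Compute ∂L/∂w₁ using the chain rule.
∂L/∂w₁ = 312

Forward pass:
z = w₁x = 1×4 = 4
h = ReLU(4) = 4
y = w₂h = -3×4 = -12

Backward pass:
∂L/∂y = 2(y - t) = 2(-12 - 1) = -26
∂y/∂h = w₂ = -3
∂h/∂z = 1 (ReLU derivative)
∂z/∂w₁ = x = 4

∂L/∂w₁ = -26 × -3 × 1 × 4 = 312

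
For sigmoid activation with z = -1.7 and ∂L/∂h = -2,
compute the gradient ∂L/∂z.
∂L/∂z = -0.2612

σ(-1.7) = 0.1545
σ'(-1.7) = σ(-1.7)(1 - σ(-1.7)) = 0.1545 × 0.8455 = 0.1306
∂L/∂z = ∂L/∂h · σ'(z) = -2 × 0.1306 = -0.2612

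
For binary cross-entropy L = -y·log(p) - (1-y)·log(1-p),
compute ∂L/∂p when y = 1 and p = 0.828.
∂L/∂p = -1.208

∂L/∂p = -y/p + (1-y)/(1-p) = -1/0.828 + 0 = -1.208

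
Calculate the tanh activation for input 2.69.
0.9908

tanh(2.69) = (e^(2.69) - e^(-2.69))/(e^(2.69) + e^(-2.69)) = 0.9908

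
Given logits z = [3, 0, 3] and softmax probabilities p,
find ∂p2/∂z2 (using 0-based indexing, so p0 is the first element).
∂p2/∂z2 = 0.2499

p = softmax(z) = [0.4879, 0.02429, 0.4879]
p2 = 0.4879

∂p2/∂z2 = p2(1 - p2) = 0.4879 × (1 - 0.4879) = 0.2499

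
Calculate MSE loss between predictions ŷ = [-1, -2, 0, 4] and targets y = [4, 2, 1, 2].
MSE = 11.5

MSE = (1/4)((-1-4)² + (-2-2)² + (0-1)² + (4-2)²) = (1/4)(25 + 16 + 1 + 4) = 11.5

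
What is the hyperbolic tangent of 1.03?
0.7739

tanh(1.03) = (e^(1.03) - e^(-1.03))/(e^(1.03) + e^(-1.03)) = 0.7739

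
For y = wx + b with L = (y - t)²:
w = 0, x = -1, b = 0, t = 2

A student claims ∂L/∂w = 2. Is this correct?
Incorrect

y = (0)(-1) + 0 = 0
∂L/∂y = 2(y - t) = 2(0 - 2) = -4
∂y/∂w = x = -1
∂L/∂w = -4 × -1 = 4

Claimed value: 2
Incorrect: The correct gradient is 4.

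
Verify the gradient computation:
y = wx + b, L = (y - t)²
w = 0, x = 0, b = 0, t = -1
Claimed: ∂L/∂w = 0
Correct

y = (0)(0) + 0 = 0
∂L/∂y = 2(y - t) = 2(0 - -1) = 2
∂y/∂w = x = 0
∂L/∂w = 2 × 0 = 0

Claimed value: 0
Correct: The correct gradient is 0.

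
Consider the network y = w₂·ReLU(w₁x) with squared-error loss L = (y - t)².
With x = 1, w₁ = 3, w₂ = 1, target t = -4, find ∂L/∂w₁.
∂L/∂w₁ = 14

Forward pass:
z = w₁x = 3×1 = 3
h = ReLU(3) = 3
y = w₂h = 1×3 = 3

Backward pass:
∂L/∂y = 2(y - t) = 2(3 - -4) = 14
∂y/∂h = w₂ = 1
∂h/∂z = 1 (ReLU derivative)
∂z/∂w₁ = x = 1

∂L/∂w₁ = 14 × 1 × 1 × 1 = 14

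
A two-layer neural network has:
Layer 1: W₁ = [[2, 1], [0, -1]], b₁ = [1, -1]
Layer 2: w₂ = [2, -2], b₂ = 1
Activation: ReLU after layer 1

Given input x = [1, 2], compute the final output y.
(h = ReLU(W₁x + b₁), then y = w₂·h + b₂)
y = 11

Layer 1 pre-activation: z₁ = [5, -3]
After ReLU: h = [5, 0]
Layer 2 output: y = 2×5 + -2×0 + 1 = 11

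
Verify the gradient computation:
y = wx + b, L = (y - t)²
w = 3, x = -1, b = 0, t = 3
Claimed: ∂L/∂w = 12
Correct

y = (3)(-1) + 0 = -3
∂L/∂y = 2(y - t) = 2(-3 - 3) = -12
∂y/∂w = x = -1
∂L/∂w = -12 × -1 = 12

Claimed value: 12
Correct: The correct gradient is 12.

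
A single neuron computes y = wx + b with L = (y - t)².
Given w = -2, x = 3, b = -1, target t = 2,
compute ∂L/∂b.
∂L/∂b = -18

y = wx + b = (-2)(3) + -1 = -7
∂L/∂y = 2(y - t) = 2(-7 - 2) = -18
∂y/∂b = 1
∂L/∂b = ∂L/∂y · ∂y/∂b = -18 × 1 = -18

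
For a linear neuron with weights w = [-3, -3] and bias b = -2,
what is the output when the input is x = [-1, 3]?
y = -8

y = (-3)(-1) + (-3)(3) + -2 = -8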